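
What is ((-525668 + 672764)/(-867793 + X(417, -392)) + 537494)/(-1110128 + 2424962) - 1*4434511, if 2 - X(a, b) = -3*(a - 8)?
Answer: -631578414075685327/142423476297 ≈ -4.4345e+6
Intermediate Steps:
X(a, b) = -22 + 3*a (X(a, b) = 2 - (-3)*(a - 8) = 2 - (-3)*(-8 + a) = 2 - (24 - 3*a) = 2 + (-24 + 3*a) = -22 + 3*a)
((-525668 + 672764)/(-867793 + X(417, -392)) + 537494)/(-1110128 + 2424962) - 1*4434511 = ((-525668 + 672764)/(-867793 + (-22 + 3*417)) + 537494)/(-1110128 + 2424962) - 1*4434511 = (147096/(-867793 + (-22 + 1251)) + 537494)/1314834 - 4434511 = (147096/(-867793 + 1229) + 537494)*(1/1314834) - 4434511 = (147096/(-866564) + 537494)*(1/1314834) - 4434511 = (147096*(-1/866564) + 537494)*(1/1314834) - 4434511 = (-36774/216641 + 537494)*(1/1314834) - 4434511 = (116443200880/216641)*(1/1314834) - 4434511 = 58221600440/142423476297 - 4434511 = -631578414075685327/142423476297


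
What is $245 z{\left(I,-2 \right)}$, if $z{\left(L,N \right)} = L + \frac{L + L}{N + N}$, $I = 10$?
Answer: $1225$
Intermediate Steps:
$z{\left(L,N \right)} = L + \frac{L}{N}$ ($z{\left(L,N \right)} = L + \frac{2 L}{2 N} = L + 2 L \frac{1}{2 N} = L + \frac{L}{N}$)
$245 z{\left(I,-2 \right)} = 245 \left(10 + \frac{10}{-2}\right) = 245 \left(10 + 10 \left(- \frac{1}{2}\right)\right) = 245 \left(10 - 5\right) = 245 \cdot 5 = 1225$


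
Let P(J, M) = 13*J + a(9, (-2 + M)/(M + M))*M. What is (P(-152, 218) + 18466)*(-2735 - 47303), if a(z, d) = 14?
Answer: -977842596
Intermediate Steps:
P(J, M) = 13*J + 14*M
(P(-152, 218) + 18466)*(-2735 - 47303) = ((13*(-152) + 14*218) + 18466)*(-2735 - 47303) = ((-1976 + 3052) + 18466)*(-50038) = (1076 + 18466)*(-50038) = 19542*(-50038) = -977842596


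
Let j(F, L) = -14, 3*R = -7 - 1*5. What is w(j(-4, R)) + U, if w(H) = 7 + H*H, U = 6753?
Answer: 6956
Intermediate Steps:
R = -4 (R = (-7 - 1*5)/3 = (-7 - 5)/3 = (1/3)*(-12) = -4)
w(H) = 7 + H**2
w(j(-4, R)) + U = (7 + (-14)**2) + 6753 = (7 + 196) + 6753 = 203 + 6753 = 6956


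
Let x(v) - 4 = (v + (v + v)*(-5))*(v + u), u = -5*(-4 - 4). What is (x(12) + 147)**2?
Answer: 29866225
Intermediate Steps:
u = 40 (u = -5*(-8) = 40)
x(v) = 4 - 9*v*(40 + v) (x(v) = 4 + (v + (v + v)*(-5))*(v + 40) = 4 + (v + (2*v)*(-5))*(40 + v) = 4 + (v - 10*v)*(40 + v) = 4 + (-9*v)*(40 + v) = 4 - 9*v*(40 + v))
(x(12) + 147)**2 = ((4 - 360*12 - 9*12**2) + 147)**2 = ((4 - 4320 - 9*144) + 147)**2 = ((4 - 4320 - 1296) + 147)**2 = (-5612 + 147)**2 = (-5465)**2 = 29866225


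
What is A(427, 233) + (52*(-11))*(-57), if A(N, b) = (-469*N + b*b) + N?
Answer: -112943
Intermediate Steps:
A(N, b) = b**2 - 468*N (A(N, b) = (-469*N + b**2) + N = (b**2 - 469*N) + N = b**2 - 468*N)
A(427, 233) + (52*(-11))*(-57) = (233**2 - 468*427) + (52*(-11))*(-57) = (54289 - 199836) - 572*(-57) = -145547 + 32604 = -112943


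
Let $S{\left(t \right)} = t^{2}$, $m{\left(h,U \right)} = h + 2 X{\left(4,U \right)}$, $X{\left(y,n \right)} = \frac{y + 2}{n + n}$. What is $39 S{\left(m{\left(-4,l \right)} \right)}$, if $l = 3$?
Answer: $156$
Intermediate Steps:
$X{\left(y,n \right)} = \frac{2 + y}{2 n}$
$m{\left(h,U \right)} = h + \frac{6}{U}$ ($m{\left(h,U \right)} = h + 2 \frac{2 + 4}{2 U} = h + 2 \cdot \frac{1}{2} \frac{1}{U} 6 = h + 2 \frac{3}{U} = h + \frac{6}{U}$)
$39 S{\left(m{\left(-4,l \right)} \right)} = 39 \left(-4 + \frac{6}{3}\right)^{2} = 39 \left(-4 + 6 \cdot \frac{1}{3}\right)^{2} = 39 \left(-4 + 2\right)^{2} = 39 \left(-2\right)^{2} = 39 \cdot 4 = 156$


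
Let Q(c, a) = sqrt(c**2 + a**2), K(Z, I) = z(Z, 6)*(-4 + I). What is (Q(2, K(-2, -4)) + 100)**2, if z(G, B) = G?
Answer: 10260 + 400*sqrt(65) ≈ 13485.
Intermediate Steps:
K(Z, I) = Z*(-4 + I)
Q(c, a) = sqrt(a**2 + c**2)
(Q(2, K(-2, -4)) + 100)**2 = (sqrt((-2*(-4 - 4))**2 + 2**2) + 100)**2 = (sqrt((-2*(-8))**2 + 4) + 100)**2 = (sqrt(16**2 + 4) + 100)**2 = (sqrt(256 + 4) + 100)**2 = (sqrt(260) + 100)**2 = (2*sqrt(65) + 100)**2 = (100 + 2*sqrt(65))**2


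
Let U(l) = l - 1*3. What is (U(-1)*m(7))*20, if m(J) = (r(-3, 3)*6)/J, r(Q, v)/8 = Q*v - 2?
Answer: 42240/7 ≈ 6034.3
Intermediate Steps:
r(Q, v) = -16 + 8*Q*v (r(Q, v) = 8*(Q*v - 2) = 8*(-2 + Q*v) = -16 + 8*Q*v)
U(l) = -3 + l (U(l) = l - 3 = -3 + l)
m(J) = -528/J (m(J) = ((-16 + 8*(-3)*3)*6)/J = ((-16 - 72)*6)/J = (-88*6)/J = -528/J)
(U(-1)*m(7))*20 = ((-3 - 1)*(-528/7))*20 = -(-2112)/7*20 = -4*(-528/7)*20 = (2112/7)*20 = 42240/7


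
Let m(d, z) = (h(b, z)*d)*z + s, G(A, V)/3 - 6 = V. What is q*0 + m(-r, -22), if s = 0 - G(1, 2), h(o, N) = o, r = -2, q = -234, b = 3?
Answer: -156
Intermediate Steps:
G(A, V) = 18 + 3*V
s = -24 (s = 0 - (18 + 3*2) = 0 - (18 + 6) = 0 - 1*24 = 0 - 24 = -24)
m(d, z) = -24 + 3*d*z (m(d, z) = (3*d)*z - 24 = 3*d*z - 24 = -24 + 3*d*z)
q*0 + m(-r, -22) = -234*0 + (-24 + 3*(-1*(-2))*(-22)) = 0 + (-24 + 3*2*(-22)) = 0 + (-24 - 132) = 0 - 156 = -156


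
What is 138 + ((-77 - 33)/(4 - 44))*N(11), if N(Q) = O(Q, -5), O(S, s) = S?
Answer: 673/4 ≈ 168.25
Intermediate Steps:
N(Q) = Q
138 + ((-77 - 33)/(4 - 44))*N(11) = 138 + ((-77 - 33)/(4 - 44))*11 = 138 - 110/(-40)*11 = 138 - 110*(-1/40)*11 = 138 + (11/4)*11 = 138 + 121/4 = 673/4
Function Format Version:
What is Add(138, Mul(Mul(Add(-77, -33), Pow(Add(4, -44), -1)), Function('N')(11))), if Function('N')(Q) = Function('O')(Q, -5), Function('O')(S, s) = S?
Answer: Rational(673, 4) ≈ 168.25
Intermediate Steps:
Function('N')(Q) = Q
Add(138, Mul(Mul(Add(-77, -33), Pow(Add(4, -44), -1)), Function('N')(11))) = Add(138, Mul(Mul(Add(-77, -33), Pow(Add(4, -44), -1)), 11)) = Add(138, Mul(Mul(-110, Pow(-40, -1)), 11)) = Add(138, Mul(Mul(-110, Rational(-1, 40)), 11)) = Add(138, Mul(Rational(11, 4), 11)) = Add(138, Rational(121, 4)) = Rational(673, 4)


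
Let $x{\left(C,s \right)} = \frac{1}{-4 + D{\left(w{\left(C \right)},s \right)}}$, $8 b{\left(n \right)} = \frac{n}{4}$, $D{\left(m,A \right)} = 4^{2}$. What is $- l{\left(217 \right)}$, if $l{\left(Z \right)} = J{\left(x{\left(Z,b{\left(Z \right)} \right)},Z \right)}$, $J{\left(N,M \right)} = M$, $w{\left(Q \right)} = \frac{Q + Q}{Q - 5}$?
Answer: $-217$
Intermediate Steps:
$w{\left(Q \right)} = \frac{2 Q}{-5 + Q}$
$D{\left(m,A \right)} = 16$
$b{\left(n \right)} = \frac{n}{32}$ ($b{\left(n \right)} = \frac{n \frac{1}{4}}{8} = \frac{\frac{1}{4} n}{8} = \frac{n}{32}$)
$x{\left(C,s \right)} = \frac{1}{12}$ ($x{\left(C,s \right)} = \frac{1}{-4 + 16} = \frac{1}{12}$)
$l{\left(Z \right)} = Z$
$- l{\left(217 \right)} = \left(-1\right) 217 = -217$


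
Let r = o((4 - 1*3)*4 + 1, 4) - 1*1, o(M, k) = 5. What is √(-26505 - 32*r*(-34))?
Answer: I*√22153 ≈ 148.84*I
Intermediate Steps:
r = 4 (r = 5 - 1*1 = 5 - 1 = 4)
√(-26505 - 32*r*(-34)) = √(-26505 - 32*4*(-34)) = √(-26505 - 128*(-34)) = √(-26505 + 4352) = √(-22153) = I*√22153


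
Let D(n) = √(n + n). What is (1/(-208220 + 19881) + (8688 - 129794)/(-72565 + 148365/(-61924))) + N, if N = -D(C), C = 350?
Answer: 1412418965541591/846332075801075 - 10*√7 ≈ -24.789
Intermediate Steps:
D(n) = √2*√n (D(n) = √(2*n) = √2*√n)
N = -10*√7 (N = -√2*√350 = -√2*5*√14 = -10*√7 ≈ -26.458)
(1/(-208220 + 19881) + (8688 - 129794)/(-72565 + 148365/(-61924))) + N = (1/(-208220 + 19881) + (8688 - 129794)/(-72565 + 148365/(-61924))) - 10*√7 = (1/(-188339) - 121106/(-72565 + 148365*(-1/61924))) - 10*√7 = (-1/188339 - 121106/(-72565 - 148365/61924)) - 10*√7 = (-1/188339 - 121106/(-4493663425/61924)) - 10*√7 = (-1/188339 - 121106*(-61924/4493663425)) - 10*√7 = (-1/188339 + 7499367944/4493663425) - 10*√7 = 1412418965541591/846332075801075 - 10*√7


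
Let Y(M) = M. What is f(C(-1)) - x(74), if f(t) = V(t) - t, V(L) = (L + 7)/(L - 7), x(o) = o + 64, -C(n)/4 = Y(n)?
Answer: -437/3 ≈ -145.67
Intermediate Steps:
C(n) = -4*n
x(o) = 64 + o
V(L) = (7 + L)/(-7 + L)
f(t) = -t + (7 + t)/(-7 + t) (f(t) = (7 + t)/(-7 + t) - t = -t + (7 + t)/(-7 + t))
f(C(-1)) - x(74) = (7 - 4*(-1) - (-4*(-1))*(-7 - 4*(-1)))/(-7 - 4*(-1)) - (64 + 74) = (7 + 4 - 1*4*(-7 + 4))/(-7 + 4) - 1*138 = (7 + 4 - 1*4*(-3))/(-3) - 138 = -(7 + 4 + 12)/3 - 138 = -⅓*23 - 138 = -23/3 - 138 = -437/3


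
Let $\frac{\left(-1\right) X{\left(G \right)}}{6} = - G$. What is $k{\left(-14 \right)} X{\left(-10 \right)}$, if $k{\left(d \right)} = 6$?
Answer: $-360$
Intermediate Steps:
$X{\left(G \right)} = 6 G$ ($X{\left(G \right)} = - 6 \left(- G\right) = 6 G$)
$k{\left(-14 \right)} X{\left(-10 \right)} = 6 \cdot 6 \left(-10\right) = 6 \left(-60\right) = -360$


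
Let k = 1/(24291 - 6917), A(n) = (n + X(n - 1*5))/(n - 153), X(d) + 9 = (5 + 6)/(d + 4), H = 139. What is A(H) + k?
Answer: -22277053/2397612 ≈ -9.2914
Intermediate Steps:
X(d) = -9 + 11/(4 + d) (X(d) = -9 + (5 + 6)/(d + 4) = -9 + 11/(4 + d))
A(n) = (n + (20 - 9*n)/(-1 + n))/(-153 + n) (A(n) = (n + (-25 - 9*(n - 1*5))/(4 + (n - 1*5)))/(n - 153) = (n + (-25 - 9*(n - 5))/(4 + (n - 5)))/(-153 + n) = (n + (-25 - 9*(-5 + n))/(4 + (-5 + n)))/(-153 + n) = (n + (-25 + (45 - 9*n))/(-1 + n))/(-153 + n) = (n + (20 - 9*n)/(-1 + n))/(-153 + n))
k = 1/17374 ≈ 5.7557e-5
A(H) + k = (20 - 9*139 + 139*(-1 + 139))/((-1 + 139)*(-153 + 139)) + 1/17374 = (20 - 1251 + 139*138)/(138*(-14)) + 1/17374 = (1/138)*(-1/14)*(20 - 1251 + 19182) + 1/17374 = (1/138)*(-1/14)*17951 + 1/17374 = -17951/1932 + 1/17374 = -22277053/2397612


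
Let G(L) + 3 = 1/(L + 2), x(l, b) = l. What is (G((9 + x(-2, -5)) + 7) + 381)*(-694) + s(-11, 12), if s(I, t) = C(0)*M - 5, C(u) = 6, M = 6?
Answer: -2098755/8 ≈ -2.6234e+5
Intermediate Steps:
s(I, t) = 31 (s(I, t) = 6*6 - 5 = 36 - 5 = 31)
G(L) = -3 + 1/(2 + L) (G(L) = -3 + 1/(L + 2) = -3 + 1/(2 + L))
(G((9 + x(-2, -5)) + 7) + 381)*(-694) + s(-11, 12) = ((-5 - 3*((9 - 2) + 7))/(2 + ((9 - 2) + 7)) + 381)*(-694) + 31 = ((-5 - 3*(7 + 7))/(2 + (7 + 7)) + 381)*(-694) + 31 = ((-5 - 3*14)/(2 + 14) + 381)*(-694) + 31 = ((-5 - 42)/16 + 381)*(-694) + 31 = ((1/16)*(-47) + 381)*(-694) + 31 = (-47/16 + 381)*(-694) + 31 = (6049/16)*(-694) + 31 = -2099003/8 + 31 = -2098755/8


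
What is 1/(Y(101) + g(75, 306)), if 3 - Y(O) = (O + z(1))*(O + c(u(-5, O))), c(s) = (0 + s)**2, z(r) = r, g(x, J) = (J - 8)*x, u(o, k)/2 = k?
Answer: -1/4149957 ≈ -2.4097e-7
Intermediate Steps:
u(o, k) = 2*k
g(x, J) = x*(-8 + J) (g(x, J) = (-8 + J)*x = x*(-8 + J))
c(s) = s**2
Y(O) = 3 - (1 + O)*(O + 4*O**2) (Y(O) = 3 - (O + 1)*(O + (2*O)**2) = 3 - (1 + O)*(O + 4*O**2))
1/(Y(101) + g(75, 306)) = 1/((3 - 1*101 - 5*101**2 - 4*101**3) + 75*(-8 + 306)) = 1/((3 - 101 - 5*10201 - 4*1030301) + 75*298) = 1/((3 - 101 - 51005 - 4121204) + 22350) = 1/(-4172307 + 22350) = 1/(-4149957) = -1/4149957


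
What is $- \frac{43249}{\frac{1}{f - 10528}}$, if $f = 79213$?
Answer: $-2970557565$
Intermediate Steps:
$- \frac{43249}{\frac{1}{f - 10528}} = - \frac{43249}{\frac{1}{79213 - 10528}} = - \frac{43249}{\frac{1}{68685}} = - 43249 \frac{1}{\frac{1}{68685}} = \left(-43249\right) 68685 = -2970557565$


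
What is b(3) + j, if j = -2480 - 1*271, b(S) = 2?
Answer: -2749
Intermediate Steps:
j = -2751 (j = -2480 - 271 = -2751)
b(3) + j = 2 - 2751 = -2749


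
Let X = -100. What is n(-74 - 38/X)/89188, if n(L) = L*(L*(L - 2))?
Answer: -51231646341/11148500000 ≈ -4.5954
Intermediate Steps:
n(L) = L²*(-2 + L) (n(L) = L*(L*(-2 + L)) = L²*(-2 + L))
n(-74 - 38/X)/89188 = ((-74 - 38/(-100))²*(-2 + (-74 - 38/(-100))))/89188 = ((-74 - 38*(-1/100))²*(-2 + (-74 - 38*(-1/100))))*(1/89188) = ((-74 + 19/50)²*(-2 + (-74 + 19/50)))*(1/89188) = ((-3681/50)²*(-2 - 3681/50))*(1/89188) = ((13549761/2500)*(-3781/50))*(1/89188) = -51231646341/125000*1/89188 = -51231646341/11148500000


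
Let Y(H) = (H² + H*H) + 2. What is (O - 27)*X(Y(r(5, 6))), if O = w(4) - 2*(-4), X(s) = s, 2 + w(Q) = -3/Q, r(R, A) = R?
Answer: -1131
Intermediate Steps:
Y(H) = 2 + 2*H² (Y(H) = (H² + H²) + 2 = 2*H² + 2 = 2 + 2*H²)
w(Q) = -2 - 3/Q
O = 21/4 (O = (-2 - 3/4) - 2*(-4) = (-2 - 3*¼) + 8 = (-2 - ¾) + 8 = -11/4 + 8 = 21/4 ≈ 5.2500)
(O - 27)*X(Y(r(5, 6))) = (21/4 - 27)*(2 + 2*5²) = -87*(2 + 2*25)/4 = -87*(2 + 50)/4 = -87/4*52 = -1131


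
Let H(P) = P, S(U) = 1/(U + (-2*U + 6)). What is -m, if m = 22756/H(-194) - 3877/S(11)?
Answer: -1868967/97 ≈ -19268.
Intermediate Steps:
S(U) = 1/(6 - U) (S(U) = 1/(U + (6 - 2*U)) = 1/(6 - U))
m = 1868967/97 (m = 22756/(-194) - 3877/((-1/(-6 + 11))) = 22756*(-1/194) - 3877/((-1/5)) = -11378/97 - 3877/((-1*⅕)) = -11378/97 - 3877/(-⅕) = -11378/97 - 3877*(-5) = -11378/97 + 19385 = 1868967/97 ≈ 19268.)
-m = -1*1868967/97 = -1868967/97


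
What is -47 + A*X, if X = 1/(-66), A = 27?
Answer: -1043/22 ≈ -47.409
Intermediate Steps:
X = -1/66 ≈ -0.015152
-47 + A*X = -47 + 27*(-1/66) = -47 - 9/22 = -1043/22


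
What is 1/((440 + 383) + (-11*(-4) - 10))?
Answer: 1/857 ≈ 0.0011669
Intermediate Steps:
1/((440 + 383) + (-11*(-4) - 10)) = 1/(823 + (44 - 10)) = 1/(823 + 34) = 1/857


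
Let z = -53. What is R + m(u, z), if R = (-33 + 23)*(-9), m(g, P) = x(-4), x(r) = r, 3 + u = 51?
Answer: 86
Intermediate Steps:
u = 48 (u = -3 + 51 = 48)
m(g, P) = -4
R = 90 (R = -10*(-9) = 90)
R + m(u, z) = 90 - 4 = 86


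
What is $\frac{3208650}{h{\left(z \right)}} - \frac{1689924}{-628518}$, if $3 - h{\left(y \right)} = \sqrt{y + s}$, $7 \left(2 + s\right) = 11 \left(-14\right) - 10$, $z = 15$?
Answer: $\frac{3529234143697}{7123204} + \frac{1604325 i \sqrt{511}}{68} \approx 4.9546 \cdot 10^{5} + 5.3333 \cdot 10^{5} i$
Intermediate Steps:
$s = - \frac{178}{7}$ ($s = -2 + \frac{11 \left(-14\right) - 10}{7} = -2 + \frac{-154 - 10}{7} = -2 + \frac{1}{7} \left(-164\right) = -2 - \frac{164}{7} = - \frac{178}{7} \approx -25.429$)
$h{\left(y \right)} = 3 - \sqrt{- \frac{178}{7} + y}$ ($h{\left(y \right)} = 3 - \sqrt{y - \frac{178}{7}} = 3 - \sqrt{- \frac{178}{7} + y}$)
$\frac{3208650}{h{\left(z \right)}} - \frac{1689924}{-628518} = \frac{3208650}{3 - \frac{\sqrt{-1246 + 49 \cdot 15}}{7}} - \frac{1689924}{-628518} = \frac{3208650}{3 - \frac{\sqrt{-1246 + 735}}{7}} - - \frac{281654}{104753} = \frac{3208650}{3 - \frac{\sqrt{-511}}{7}} + \frac{281654}{104753} = \frac{3208650}{3 - \frac{i \sqrt{511}}{7}} + \frac{281654}{104753} = \frac{281654}{104753} + \frac{3208650}{3 - \frac{i \sqrt{511}}{7}}$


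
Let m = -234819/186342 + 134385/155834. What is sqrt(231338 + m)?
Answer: 2*sqrt(2003932014523238300081)/186143713 ≈ 480.98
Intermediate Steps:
m = -74046246/186143713 (m = -234819*1/186342 + 134385*(1/155834) = -6021/4778 + 134385/155834 = -74046246/186143713 ≈ -0.39779)
sqrt(231338 + m) = sqrt(231338 - 74046246/186143713) = sqrt(43062040231748/186143713) = 2*sqrt(2003932014523238300081)/186143713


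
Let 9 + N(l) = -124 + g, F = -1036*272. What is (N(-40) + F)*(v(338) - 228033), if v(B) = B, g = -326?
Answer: 64267141445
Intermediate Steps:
F = -281792
N(l) = -459 (N(l) = -9 + (-124 - 326) = -9 - 450 = -459)
(N(-40) + F)*(v(338) - 228033) = (-459 - 281792)*(338 - 228033) = -282251*(-227695) = 64267141445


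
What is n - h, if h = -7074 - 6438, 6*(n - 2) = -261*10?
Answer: 13079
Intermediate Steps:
n = -433 (n = 2 + (-261*10)/6 = 2 + (1/6)*(-2610) = 2 - 435 = -433)
h = -13512
n - h = -433 - 1*(-13512) = -433 + 13512 = 13079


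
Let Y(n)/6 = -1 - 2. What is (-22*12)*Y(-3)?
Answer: 4752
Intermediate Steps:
Y(n) = -18 (Y(n) = 6*(-1 - 2) = 6*(-3) = -18)
(-22*12)*Y(-3) = -22*12*(-18) = -264*(-18) = 4752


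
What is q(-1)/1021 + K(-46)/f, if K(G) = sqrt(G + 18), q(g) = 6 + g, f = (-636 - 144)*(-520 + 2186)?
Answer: 5/1021 - I*sqrt(7)/649740 ≈ 0.0048972 - 4.072e-6*I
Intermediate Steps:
f = -1299480 (f = -780*1666 = -1299480)
K(G) = sqrt(18 + G)
q(-1)/1021 + K(-46)/f = (6 - 1)/1021 + sqrt(18 - 46)/(-1299480) = 5*(1/1021) + sqrt(-28)*(-1/1299480) = 5/1021 + (2*I*sqrt(7))*(-1/1299480) = 5/1021 - I*sqrt(7)/649740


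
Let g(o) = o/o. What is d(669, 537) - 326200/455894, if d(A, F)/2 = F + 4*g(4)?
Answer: 246475554/227947 ≈ 1081.3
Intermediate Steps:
g(o) = 1
d(A, F) = 8 + 2*F (d(A, F) = 2*(F + 4*1) = 2*(F + 4) = 2*(4 + F) = 8 + 2*F)
d(669, 537) - 326200/455894 = (8 + 2*537) - 326200/455894 = (8 + 1074) - 326200/455894 = 1082 - 1*163100/227947 = 1082 - 163100/227947 = 246475554/227947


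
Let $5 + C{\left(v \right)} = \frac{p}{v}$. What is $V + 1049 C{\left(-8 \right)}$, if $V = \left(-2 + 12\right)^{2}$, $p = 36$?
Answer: $- \frac{19731}{2} \approx -9865.5$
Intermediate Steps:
$C{\left(v \right)} = -5 + \frac{36}{v}$
$V = 100$ ($V = 10^{2} = 100$)
$V + 1049 C{\left(-8 \right)} = 100 + 1049 \left(-5 + \frac{36}{-8}\right) = 100 + 1049 \left(-5 + 36 \left(- \frac{1}{8}\right)\right) = 100 + 1049 \left(-5 - \frac{9}{2}\right) = 100 + 1049 \left(- \frac{19}{2}\right) = 100 - \frac{19931}{2} = - \frac{19731}{2}$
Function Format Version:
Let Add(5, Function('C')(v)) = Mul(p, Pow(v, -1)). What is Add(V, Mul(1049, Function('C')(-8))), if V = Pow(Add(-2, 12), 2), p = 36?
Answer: Rational(-19731, 2) ≈ -9865.5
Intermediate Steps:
Function('C')(v) = Add(-5, Mul(36, Pow(v, -1)))
V = 100 (V = Pow(10, 2) = 100)
Add(V, Mul(1049, Function('C')(-8))) = Add(100, Mul(1049, Add(-5, Mul(36, Pow(-8, -1))))) = Add(100, Mul(1049, Add(-5, Mul(36, Rational(-1, 8))))) = Add(100, Mul(1049, Add(-5, Rational(-9, 2)))) = Add(100, Mul(1049, Rational(-19, 2))) = Add(100, Rational(-19931, 2)) = Rational(-19731, 2)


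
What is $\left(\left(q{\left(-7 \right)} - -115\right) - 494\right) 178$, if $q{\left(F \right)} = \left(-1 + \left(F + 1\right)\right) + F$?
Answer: $-69954$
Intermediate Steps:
$q{\left(F \right)} = 2 F$ ($q{\left(F \right)} = \left(-1 + \left(1 + F\right)\right) + F = F + F = 2 F$)
$\left(\left(q{\left(-7 \right)} - -115\right) - 494\right) 178 = \left(\left(2 \left(-7\right) - -115\right) - 494\right) 178 = \left(\left(-14 + 115\right) - 494\right) 178 = \left(101 - 494\right) 178 = \left(-393\right) 178 = -69954$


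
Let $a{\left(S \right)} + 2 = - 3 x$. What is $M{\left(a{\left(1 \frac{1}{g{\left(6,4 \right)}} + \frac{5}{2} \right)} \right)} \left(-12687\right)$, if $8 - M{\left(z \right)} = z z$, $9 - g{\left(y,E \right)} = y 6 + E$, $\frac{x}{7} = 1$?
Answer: $6609927$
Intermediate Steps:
$x = 7$ ($x = 7 \cdot 1 = 7$)
$g{\left(y,E \right)} = 9 - E - 6 y$ ($g{\left(y,E \right)} = 9 - \left(y 6 + E\right) = 9 - \left(6 y + E\right) = 9 - \left(E + 6 y\right) = 9 - E - 6 y$)
$a{\left(S \right)} = -23$ ($a{\left(S \right)} = -2 - 21 = -23$)
$M{\left(z \right)} = 8 - z^{2}$ ($M{\left(z \right)} = 8 - z z = 8 - z^{2}$)
$M{\left(a{\left(1 \frac{1}{g{\left(6,4 \right)}} + \frac{5}{2} \right)} \right)} \left(-12687\right) = \left(8 - \left(-23\right)^{2}\right) \left(-12687\right) = \left(8 - 529\right) \left(-12687\right) = \left(-521\right) \left(-12687\right) = 6609927$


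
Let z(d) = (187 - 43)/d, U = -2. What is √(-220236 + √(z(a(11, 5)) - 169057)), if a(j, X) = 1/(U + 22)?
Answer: √(-220236 + I*√166177) ≈ 0.434 + 469.29*I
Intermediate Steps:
a(j, X) = 1/20 (a(j, X) = 1/(-2 + 22) = 1/20)
z(d) = 144/d
√(-220236 + √(z(a(11, 5)) - 169057)) = √(-220236 + √(144/(1/20) - 169057)) = √(-220236 + √(144*20 - 169057)) = √(-220236 + √(2880 - 169057)) = √(-220236 + √(-166177)) = √(-220236 + I*√166177)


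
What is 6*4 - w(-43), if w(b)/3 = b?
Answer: 153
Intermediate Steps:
w(b) = 3*b
6*4 - w(-43) = 6*4 - 3*(-43) = 24 - 1*(-129) = 24 + 129 = 153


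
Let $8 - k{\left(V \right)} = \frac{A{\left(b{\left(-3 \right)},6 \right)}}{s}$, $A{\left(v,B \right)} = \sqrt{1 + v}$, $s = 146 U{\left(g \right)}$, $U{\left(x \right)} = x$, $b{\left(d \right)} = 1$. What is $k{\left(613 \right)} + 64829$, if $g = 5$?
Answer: $64837 - \frac{\sqrt{2}}{730} \approx 64837.0$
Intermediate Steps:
$s = 730$ ($s = 146 \cdot 5 = 730$)
$k{\left(V \right)} = 8 - \frac{\sqrt{2}}{730}$ ($k{\left(V \right)} = 8 - \frac{\sqrt{1 + 1}}{730} = 8 - \sqrt{2} \cdot \frac{1}{730} = 8 - \frac{\sqrt{2}}{730}$)
$k{\left(613 \right)} + 64829 = \left(8 - \frac{\sqrt{2}}{730}\right) + 64829 = 64837 - \frac{\sqrt{2}}{730}$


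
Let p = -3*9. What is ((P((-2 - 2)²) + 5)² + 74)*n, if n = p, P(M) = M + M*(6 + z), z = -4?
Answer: -77841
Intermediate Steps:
P(M) = 3*M (P(M) = M + M*(6 - 4) = M + M*2 = M + 2*M = 3*M)
p = -27
n = -27
((P((-2 - 2)²) + 5)² + 74)*n = ((3*(-2 - 2)² + 5)² + 74)*(-27) = ((3*(-4)² + 5)² + 74)*(-27) = ((3*16 + 5)² + 74)*(-27) = ((48 + 5)² + 74)*(-27) = (53² + 74)*(-27) = (2809 + 74)*(-27) = 2883*(-27) = -77841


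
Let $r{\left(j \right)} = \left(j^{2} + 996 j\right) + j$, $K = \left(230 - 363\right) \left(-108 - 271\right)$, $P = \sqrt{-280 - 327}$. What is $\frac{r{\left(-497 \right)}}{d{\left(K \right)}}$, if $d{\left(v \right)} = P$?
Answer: $\frac{248500 i \sqrt{607}}{607} \approx 10086.0 i$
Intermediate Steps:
$P = i \sqrt{607}$ ($P = \sqrt{-607} = i \sqrt{607} \approx 24.637 i$)
$K = 50407$ ($K = \left(-133\right) \left(-379\right) = 50407$)
$r{\left(j \right)} = j^{2} + 997 j$
$d{\left(v \right)} = i \sqrt{607}$
$\frac{r{\left(-497 \right)}}{d{\left(K \right)}} = \frac{\left(-497\right) \left(997 - 497\right)}{i \sqrt{607}} = \left(-497\right) 500 \left(- \frac{i \sqrt{607}}{607}\right) = - 248500 \left(- \frac{i \sqrt{607}}{607}\right) = \frac{248500 i \sqrt{607}}{607}$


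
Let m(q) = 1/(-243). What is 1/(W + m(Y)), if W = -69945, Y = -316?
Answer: -243/16996636 ≈ -1.4297e-5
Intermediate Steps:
m(q) = -1/243
1/(W + m(Y)) = 1/(-69945 - 1/243) = 1/(-16996636/243) = -243/16996636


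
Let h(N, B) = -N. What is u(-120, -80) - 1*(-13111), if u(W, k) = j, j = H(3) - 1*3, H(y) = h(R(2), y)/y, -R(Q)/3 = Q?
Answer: 13110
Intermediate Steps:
R(Q) = -3*Q
H(y) = 6/y (H(y) = (-(-3)*2)/y = (-1*(-6))/y = 6/y)
j = -1 (j = 6/3 - 1*3 = 6*(⅓) - 3 = 2 - 3 = -1)
u(W, k) = -1
u(-120, -80) - 1*(-13111) = -1 - 1*(-13111) = -1 + 13111 = 13110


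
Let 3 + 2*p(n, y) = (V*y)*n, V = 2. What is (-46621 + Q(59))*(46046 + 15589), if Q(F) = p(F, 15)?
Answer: -5638061625/2 ≈ -2.8190e+9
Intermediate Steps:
p(n, y) = -3/2 + n*y (p(n, y) = -3/2 + ((2*y)*n)/2 = -3/2 + (2*n*y)/2 = -3/2 + n*y)
Q(F) = -3/2 + 15*F (Q(F) = -3/2 + F*15 = -3/2 + 15*F)
(-46621 + Q(59))*(46046 + 15589) = (-46621 + (-3/2 + 15*59))*(46046 + 15589) = (-46621 + (-3/2 + 885))*61635 = (-46621 + 1767/2)*61635 = -91475/2*61635 = -5638061625/2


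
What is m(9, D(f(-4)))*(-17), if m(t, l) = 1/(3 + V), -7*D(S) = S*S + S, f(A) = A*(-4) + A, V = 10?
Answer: -17/13 ≈ -1.3077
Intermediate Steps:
f(A) = -3*A (f(A) = -4*A + A = -3*A)
D(S) = -S/7 - S²/7 (D(S) = -(S*S + S)/7 = -(S² + S)/7 = -(S + S²)/7 = -S/7 - S²/7)
m(t, l) = 1/13 (m(t, l) = 1/(3 + 10) = 1/13)
m(9, D(f(-4)))*(-17) = (1/13)*(-17) = -17/13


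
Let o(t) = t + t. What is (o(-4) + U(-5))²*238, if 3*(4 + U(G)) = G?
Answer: 400078/9 ≈ 44453.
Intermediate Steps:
U(G) = -4 + G/3
o(t) = 2*t
(o(-4) + U(-5))²*238 = (2*(-4) + (-4 + (⅓)*(-5)))²*238 = (-8 + (-4 - 5/3))²*238 = (-8 - 17/3)²*238 = (-41/3)²*238 = (1681/9)*238 = 400078/9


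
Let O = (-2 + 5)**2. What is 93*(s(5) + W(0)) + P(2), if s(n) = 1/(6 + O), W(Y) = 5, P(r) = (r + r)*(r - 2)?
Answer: 2356/5 ≈ 471.20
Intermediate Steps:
P(r) = 2*r*(-2 + r) (P(r) = (2*r)*(-2 + r) = 2*r*(-2 + r))
O = 9 (O = 3**2 = 9)
s(n) = 1/15 (s(n) = 1/(6 + 9) = 1/15)
93*(s(5) + W(0)) + P(2) = 93*(1/15 + 5) + 2*2*(-2 + 2) = 93*(76/15) + 2*2*0 = 2356/5 + 0 = 2356/5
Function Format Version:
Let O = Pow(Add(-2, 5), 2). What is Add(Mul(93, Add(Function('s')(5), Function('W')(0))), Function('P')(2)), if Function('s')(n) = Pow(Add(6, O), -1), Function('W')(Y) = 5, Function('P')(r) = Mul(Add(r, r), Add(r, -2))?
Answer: Rational(2356, 5) ≈ 471.20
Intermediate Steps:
Function('P')(r) = Mul(2, r, Add(-2, r)) (Function('P')(r) = Mul(Mul(2, r), Add(-2, r)) = Mul(2, r, Add(-2, r)))
O = 9 (O = Pow(3, 2) = 9)
Function('s')(n) = Rational(1, 15) (Function('s')(n) = Pow(Add(6, 9), -1) = Pow(15, -1) = Rational(1, 15))
Add(Mul(93, Add(Function('s')(5), Function('W')(0))), Function('P')(2)) = Add(Mul(93, Add(Rational(1, 15), 5)), Mul(2, 2, Add(-2, 2))) = Add(Mul(93, Rational(76, 15)), Mul(2, 2, 0)) = Add(Rational(2356, 5), 0) = Rational(2356, 5)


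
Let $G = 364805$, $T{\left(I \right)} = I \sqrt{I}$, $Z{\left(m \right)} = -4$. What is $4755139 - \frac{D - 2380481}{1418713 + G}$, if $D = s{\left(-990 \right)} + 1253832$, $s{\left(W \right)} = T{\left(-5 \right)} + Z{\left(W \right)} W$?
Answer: $\frac{8480877121691}{1783518} + \frac{5 i \sqrt{5}}{1783518} \approx 4.7551 \cdot 10^{6} + 6.2687 \cdot 10^{-6} i$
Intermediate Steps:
$T{\left(I \right)} = I^{\frac{3}{2}}$
$s{\left(W \right)} = - 4 W - 5 i \sqrt{5}$ ($s{\left(W \right)} = \left(-5\right)^{\frac{3}{2}} - 4 W = - 5 i \sqrt{5} - 4 W = - 4 W - 5 i \sqrt{5}$)
$D = 1257792 - 5 i \sqrt{5}$ ($D = \left(\left(-4\right) \left(-990\right) - 5 i \sqrt{5}\right) + 1253832 = \left(3960 - 5 i \sqrt{5}\right) + 1253832 = 1257792 - 5 i \sqrt{5} \approx 1.2578 \cdot 10^{6} - 11.18 i$)
$4755139 - \frac{D - 2380481}{1418713 + G} = 4755139 - \frac{\left(1257792 - 5 i \sqrt{5}\right) - 2380481}{1418713 + 364805} = 4755139 - \frac{-1122689 - 5 i \sqrt{5}}{1783518} = 4755139 - \left(-1122689 - 5 i \sqrt{5}\right) \frac{1}{1783518} = 4755139 - \left(- \frac{1122689}{1783518} - \frac{5 i \sqrt{5}}{1783518}\right) = 4755139 + \left(\frac{1122689}{1783518} + \frac{5 i \sqrt{5}}{1783518}\right) = \frac{8480877121691}{1783518} + \frac{5 i \sqrt{5}}{1783518}$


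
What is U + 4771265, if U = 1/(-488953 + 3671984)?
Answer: 15187084404216/3183031 ≈ 4.7713e+6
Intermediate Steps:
U = 1/3183031 ≈ 3.1417e-7
U + 4771265 = 1/3183031 + 4771265 = 15187084404216/3183031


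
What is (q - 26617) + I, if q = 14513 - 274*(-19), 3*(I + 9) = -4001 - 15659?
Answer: -40381/3 ≈ -13460.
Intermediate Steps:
I = -19687/3 (I = -9 + (-4001 - 15659)/3 = -9 + (1/3)*(-19660) = -9 - 19660/3 = -19687/3 ≈ -6562.3)
q = 19719 (q = 14513 - 1*(-5206) = 14513 + 5206 = 19719)
(q - 26617) + I = (19719 - 26617) - 19687/3 = -6898 - 19687/3 = -40381/3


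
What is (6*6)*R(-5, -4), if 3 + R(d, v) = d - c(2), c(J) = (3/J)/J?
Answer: -315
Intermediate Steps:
c(J) = 3/J²
R(d, v) = -15/4 + d (R(d, v) = -3 + (d - 3/2²) = -3 + (d - 3/4) = -3 + (d - 1*¾) = -3 + (d - ¾) = -3 + (-¾ + d) = -15/4 + d)
(6*6)*R(-5, -4) = (6*6)*(-15/4 - 5) = 36*(-35/4) = -315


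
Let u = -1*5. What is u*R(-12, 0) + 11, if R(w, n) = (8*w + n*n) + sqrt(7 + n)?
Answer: 491 - 5*sqrt(7) ≈ 477.77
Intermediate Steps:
R(w, n) = n**2 + sqrt(7 + n) + 8*w (R(w, n) = (8*w + n**2) + sqrt(7 + n) = (n**2 + 8*w) + sqrt(7 + n) = n**2 + sqrt(7 + n) + 8*w)
u = -5
u*R(-12, 0) + 11 = -5*(0**2 + sqrt(7 + 0) + 8*(-12)) + 11 = -5*(0 + sqrt(7) - 96) + 11 = -5*(-96 + sqrt(7)) + 11 = (480 - 5*sqrt(7)) + 11 = 491 - 5*sqrt(7)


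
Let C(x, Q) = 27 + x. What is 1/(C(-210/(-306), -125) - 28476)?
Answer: -51/1450864 ≈ -3.5151e-5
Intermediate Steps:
1/(C(-210/(-306), -125) - 28476) = 1/((27 - 210/(-306)) - 28476) = 1/((27 - 210*(-1/306)) - 28476) = 1/((27 + 35/51) - 28476) = 1/(1412/51 - 28476) = 1/(-1450864/51) = -51/1450864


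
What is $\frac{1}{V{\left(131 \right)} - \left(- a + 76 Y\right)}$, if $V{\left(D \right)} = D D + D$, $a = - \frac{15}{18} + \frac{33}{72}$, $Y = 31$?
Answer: $\frac{8}{119485} \approx 6.6954 \cdot 10^{-5}$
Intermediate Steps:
$a = - \frac{3}{8}$ ($a = \left(-15\right) \frac{1}{18} + 33 \cdot \frac{1}{72} = - \frac{5}{6} + \frac{11}{24} = - \frac{3}{8} \approx -0.375$)
$V{\left(D \right)} = D + D^{2}$ ($V{\left(D \right)} = D^{2} + D = D + D^{2}$)
$\frac{1}{V{\left(131 \right)} - \left(- a + 76 Y\right)} = \frac{1}{131 \left(1 + 131\right) - \frac{18851}{8}} = \frac{1}{131 \cdot 132 - \frac{18851}{8}} = \frac{1}{17292 - \frac{18851}{8}} = \frac{1}{\frac{119485}{8}} = \frac{8}{119485}$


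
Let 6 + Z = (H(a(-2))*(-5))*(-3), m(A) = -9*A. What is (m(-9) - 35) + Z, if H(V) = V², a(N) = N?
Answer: 100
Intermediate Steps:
Z = 54 (Z = -6 + ((-2)²*(-5))*(-3) = -6 + (4*(-5))*(-3) = -6 - 20*(-3) = -6 + 60 = 54)
(m(-9) - 35) + Z = (-9*(-9) - 35) + 54 = (81 - 35) + 54 = 46 + 54 = 100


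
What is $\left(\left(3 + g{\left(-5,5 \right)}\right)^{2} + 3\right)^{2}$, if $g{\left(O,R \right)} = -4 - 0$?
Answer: $16$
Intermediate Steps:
$g{\left(O,R \right)} = -4$ ($g{\left(O,R \right)} = -4 + 0 = -4$)
$\left(\left(3 + g{\left(-5,5 \right)}\right)^{2} + 3\right)^{2} = \left(\left(3 - 4\right)^{2} + 3\right)^{2} = \left(\left(-1\right)^{2} + 3\right)^{2} = \left(1 + 3\right)^{2} = 4^{2} = 16$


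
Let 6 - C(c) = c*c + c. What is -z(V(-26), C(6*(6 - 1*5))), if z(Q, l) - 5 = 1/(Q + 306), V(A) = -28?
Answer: -1391/278 ≈ -5.0036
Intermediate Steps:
C(c) = 6 - c - c² (C(c) = 6 - (c*c + c) = 6 - (c² + c) = 6 - (c + c²) = 6 + (-c - c²) = 6 - c - c²)
z(Q, l) = 5 + 1/(306 + Q) (z(Q, l) = 5 + 1/(Q + 306) = 5 + 1/(306 + Q))
-z(V(-26), C(6*(6 - 1*5))) = -(1531 + 5*(-28))/(306 - 28) = -(1531 - 140)/278 = -1391/278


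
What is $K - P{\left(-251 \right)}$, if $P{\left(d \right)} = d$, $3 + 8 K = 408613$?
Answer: $\frac{205309}{4} \approx 51327.0$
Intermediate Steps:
$K = \frac{204305}{4}$ ($K = - \frac{3}{8} + \frac{1}{8} \cdot 408613 = - \frac{3}{8} + \frac{408613}{8} = \frac{204305}{4} \approx 51076.0$)
$K - P{\left(-251 \right)} = \frac{204305}{4} - -251 = \frac{204305}{4} + 251 = \frac{205309}{4}$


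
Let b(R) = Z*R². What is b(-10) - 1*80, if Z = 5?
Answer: 420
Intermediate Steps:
b(R) = 5*R²
b(-10) - 1*80 = 5*(-10)² - 1*80 = 5*100 - 80 = 500 - 80 = 420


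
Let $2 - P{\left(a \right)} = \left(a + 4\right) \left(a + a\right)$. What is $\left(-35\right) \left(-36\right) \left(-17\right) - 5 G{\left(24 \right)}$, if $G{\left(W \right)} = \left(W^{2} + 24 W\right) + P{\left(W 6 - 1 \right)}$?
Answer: $183020$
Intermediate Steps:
$P{\left(a \right)} = 2 - 2 a \left(4 + a\right)$ ($P{\left(a \right)} = 2 - \left(a + 4\right) \left(a + a\right) = 2 - \left(4 + a\right) 2 a = 2 - 2 a \left(4 + a\right)$)
$G{\left(W \right)} = 10 + W^{2} - 24 W - 2 \left(-1 + 6 W\right)^{2}$ ($G{\left(W \right)} = \left(W^{2} + 24 W\right) - \left(-2 + 2 \left(W 6 - 1\right)^{2} + 8 \left(W 6 - 1\right)\right) = \left(W^{2} + 24 W\right) - \left(-2 + 2 \left(6 W - 1\right)^{2} + 8 \left(6 W - 1\right)\right) = \left(W^{2} + 24 W\right) - \left(-2 + 2 \left(-1 + 6 W\right)^{2} + 8 \left(-1 + 6 W\right)\right) = \left(W^{2} + 24 W\right) - \left(-10 + 2 \left(-1 + 6 W\right)^{2} + 48 W\right) = 10 + W^{2} - 24 W - 2 \left(-1 + 6 W\right)^{2}$)
$\left(-35\right) \left(-36\right) \left(-17\right) - 5 G{\left(24 \right)} = \left(-35\right) \left(-36\right) \left(-17\right) - 5 \left(8 - 71 \cdot 24^{2}\right) = 1260 \left(-17\right) - 5 \left(8 - 40896\right) = -21420 - 5 \left(8 - 40896\right) = -21420 - 5 \left(-40888\right) = -21420 - -204440 = -21420 + 204440 = 183020$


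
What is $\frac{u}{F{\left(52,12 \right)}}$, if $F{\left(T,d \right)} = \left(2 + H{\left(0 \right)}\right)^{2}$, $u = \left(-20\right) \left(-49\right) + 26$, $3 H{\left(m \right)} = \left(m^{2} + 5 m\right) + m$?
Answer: $\frac{503}{2} \approx 251.5$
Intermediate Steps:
$H{\left(m \right)} = 2 m + \frac{m^{2}}{3}$ ($H{\left(m \right)} = \frac{\left(m^{2} + 5 m\right) + m}{3} = \frac{m^{2} + 6 m}{3} = 2 m + \frac{m^{2}}{3}$)
$u = 1006$ ($u = 980 + 26 = 1006$)
$F{\left(T,d \right)} = 4$ ($F{\left(T,d \right)} = \left(2 + \frac{1}{3} \cdot 0 \left(6 + 0\right)\right)^{2} = \left(2 + \frac{1}{3} \cdot 0 \cdot 6\right)^{2} = \left(2 + 0\right)^{2} = 2^{2} = 4$)
$\frac{u}{F{\left(52,12 \right)}} = \frac{1006}{4} = 1006 \cdot \frac{1}{4} = \frac{503}{2}$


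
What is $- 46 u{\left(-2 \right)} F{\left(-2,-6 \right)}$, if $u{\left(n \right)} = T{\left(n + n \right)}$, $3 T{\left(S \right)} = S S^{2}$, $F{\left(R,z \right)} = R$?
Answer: $- \frac{5888}{3} \approx -1962.7$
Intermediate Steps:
$T{\left(S \right)} = \frac{S^{3}}{3}$ ($T{\left(S \right)} = \frac{S S^{2}}{3} = \frac{S^{3}}{3}$)
$u{\left(n \right)} = \frac{8 n^{3}}{3}$ ($u{\left(n \right)} = \frac{\left(n + n\right)^{3}}{3} = \frac{\left(2 n\right)^{3}}{3} = \frac{8 n^{3}}{3}$)
$- 46 u{\left(-2 \right)} F{\left(-2,-6 \right)} = - 46 \frac{8 \left(-2\right)^{3}}{3} \left(-2\right) = - 46 \cdot \frac{8}{3} \left(-8\right) \left(-2\right) = \left(-46\right) \left(- \frac{64}{3}\right) \left(-2\right) = \frac{2944}{3} \left(-2\right) = - \frac{5888}{3}$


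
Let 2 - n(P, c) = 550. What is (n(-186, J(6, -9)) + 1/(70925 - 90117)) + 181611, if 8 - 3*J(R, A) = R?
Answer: 3474961095/19192 ≈ 1.8106e+5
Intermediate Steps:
J(R, A) = 8/3 - R/3
n(P, c) = -548 (n(P, c) = 2 - 1*550 = 2 - 550 = -548)
(n(-186, J(6, -9)) + 1/(70925 - 90117)) + 181611 = (-548 + 1/(70925 - 90117)) + 181611 = (-548 + 1/(-19192)) + 181611 = (-548 - 1/19192) + 181611 = -10517217/19192 + 181611 = 3474961095/19192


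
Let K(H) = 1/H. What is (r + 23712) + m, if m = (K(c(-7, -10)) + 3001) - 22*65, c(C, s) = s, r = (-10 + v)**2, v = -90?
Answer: 352829/10 ≈ 35283.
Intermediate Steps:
r = 10000 (r = (-10 - 90)**2 = (-100)**2 = 10000)
m = 15709/10 (m = (1/(-10) + 3001) - 22*65 = (-1/10 + 3001) - 1430 = 30009/10 - 1430 = 15709/10 ≈ 1570.9)
(r + 23712) + m = (10000 + 23712) + 15709/10 = 33712 + 15709/10 = 352829/10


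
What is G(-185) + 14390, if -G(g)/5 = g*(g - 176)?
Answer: -319535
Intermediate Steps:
G(g) = -5*g*(-176 + g) (G(g) = -5*g*(g - 176) = -5*g*(-176 + g))
G(-185) + 14390 = 5*(-185)*(176 - 1*(-185)) + 14390 = 5*(-185)*(176 + 185) + 14390 = 5*(-185)*361 + 14390 = -333925 + 14390 = -319535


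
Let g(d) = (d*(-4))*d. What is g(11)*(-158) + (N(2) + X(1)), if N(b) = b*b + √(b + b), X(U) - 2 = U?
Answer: 76481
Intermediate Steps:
X(U) = 2 + U
N(b) = b² + √2*√b (N(b) = b² + √(2*b) = b² + √2*√b)
g(d) = -4*d² (g(d) = (-4*d)*d = -4*d²)
g(11)*(-158) + (N(2) + X(1)) = -4*11²*(-158) + ((2² + √2*√2) + (2 + 1)) = -4*121*(-158) + ((4 + 2) + 3) = -484*(-158) + (6 + 3) = 76472 + 9 = 76481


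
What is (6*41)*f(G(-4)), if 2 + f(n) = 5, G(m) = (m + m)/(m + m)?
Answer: 738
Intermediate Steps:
G(m) = 1 (G(m) = (2*m)/((2*m)) = (2*m)*(1/(2*m)) = 1)
f(n) = 3 (f(n) = -2 + 5 = 3)
(6*41)*f(G(-4)) = (6*41)*3 = 246*3 = 738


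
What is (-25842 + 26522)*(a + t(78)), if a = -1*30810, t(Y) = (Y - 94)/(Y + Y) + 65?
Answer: -815360120/39 ≈ -2.0907e+7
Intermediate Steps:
t(Y) = 65 + (-94 + Y)/(2*Y) (t(Y) = (-94 + Y)/((2*Y)) + 65 = (-94 + Y)*(1/(2*Y)) + 65 = (-94 + Y)/(2*Y) + 65 = 65 + (-94 + Y)/(2*Y))
a = -30810
(-25842 + 26522)*(a + t(78)) = (-25842 + 26522)*(-30810 + (131/2 - 47/78)) = 680*(-30810 + (131/2 - 47*1/78)) = 680*(-30810 + (131/2 - 47/78)) = 680*(-30810 + 2531/39) = 680*(-1199059/39) = -815360120/39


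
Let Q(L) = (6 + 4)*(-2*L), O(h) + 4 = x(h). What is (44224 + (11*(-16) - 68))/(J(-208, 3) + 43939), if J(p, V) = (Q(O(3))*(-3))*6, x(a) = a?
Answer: 43980/43579 ≈ 1.0092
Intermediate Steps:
O(h) = -4 + h
Q(L) = -20*L (Q(L) = 10*(-2*L) = -20*L)
J(p, V) = -360 (J(p, V) = (-20*(-4 + 3)*(-3))*6 = (-20*(-1)*(-3))*6 = (20*(-3))*6 = -60*6 = -360)
(44224 + (11*(-16) - 68))/(J(-208, 3) + 43939) = (44224 + (11*(-16) - 68))/(-360 + 43939) = (44224 + (-176 - 68))/43579 = (44224 - 244)*(1/43579) = 43980*(1/43579) = 43980/43579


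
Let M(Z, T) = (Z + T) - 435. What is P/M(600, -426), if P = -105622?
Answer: 105622/261 ≈ 404.68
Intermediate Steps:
M(Z, T) = -435 + T + Z (M(Z, T) = (T + Z) - 435 = -435 + T + Z)
P/M(600, -426) = -105622/(-435 - 426 + 600) = -105622/(-261) = -105622*(-1/261) = 105622/261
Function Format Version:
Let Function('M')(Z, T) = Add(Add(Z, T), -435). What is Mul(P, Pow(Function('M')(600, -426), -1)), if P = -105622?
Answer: Rational(105622, 261) ≈ 404.68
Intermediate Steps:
Function('M')(Z, T) = Add(-435, T, Z) (Function('M')(Z, T) = Add(Add(T, Z), -435) = Add(-435, T, Z))
Mul(P, Pow(Function('M')(600, -426), -1)) = Mul(-105622, Pow(Add(-435, -426, 600), -1)) = Mul(-105622, Pow(-261, -1)) = Mul(-105622, Rational(-1, 261)) = Rational(105622, 261)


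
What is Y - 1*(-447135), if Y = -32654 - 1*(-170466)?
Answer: 584947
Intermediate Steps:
Y = 137812 (Y = -32654 + 170466 = 137812)
Y - 1*(-447135) = 137812 - 1*(-447135) = 137812 + 447135 = 584947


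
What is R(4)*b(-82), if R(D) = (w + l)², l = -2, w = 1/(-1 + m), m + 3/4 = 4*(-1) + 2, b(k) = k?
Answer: -94792/225 ≈ -421.30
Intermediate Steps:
m = -11/4 (m = -¾ + (4*(-1) + 2) = -¾ + (-4 + 2) = -¾ - 2 = -11/4 ≈ -2.7500)
w = -4/15 (w = 1/(-1 - 11/4) = 1/(-15/4) = -4/15 ≈ -0.26667)
R(D) = 1156/225 (R(D) = (-4/15 - 2)² = (-34/15)² = 1156/225)
R(4)*b(-82) = (1156/225)*(-82) = -94792/225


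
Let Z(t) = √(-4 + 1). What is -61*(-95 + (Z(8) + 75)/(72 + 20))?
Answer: 528565/92 - 61*I*√3/92 ≈ 5745.3 - 1.1484*I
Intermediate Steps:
Z(t) = I*√3 (Z(t) = √(-3) = I*√3)
-61*(-95 + (Z(8) + 75)/(72 + 20)) = -61*(-95 + (I*√3 + 75)/(72 + 20)) = -61*(-95 + (75 + I*√3)/92) = -61*(-95 + (75 + I*√3)*(1/92)) = -61*(-95 + (75/92 + I*√3/92)) = -61*(-8665/92 + I*√3/92) = 528565/92 - 61*I*√3/92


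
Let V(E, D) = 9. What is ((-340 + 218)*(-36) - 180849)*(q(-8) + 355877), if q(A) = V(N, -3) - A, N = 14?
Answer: -62799987558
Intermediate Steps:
q(A) = 9 - A
((-340 + 218)*(-36) - 180849)*(q(-8) + 355877) = ((-340 + 218)*(-36) - 180849)*((9 - 1*(-8)) + 355877) = (-122*(-36) - 180849)*((9 + 8) + 355877) = (4392 - 180849)*(17 + 355877) = -176457*355894 = -62799987558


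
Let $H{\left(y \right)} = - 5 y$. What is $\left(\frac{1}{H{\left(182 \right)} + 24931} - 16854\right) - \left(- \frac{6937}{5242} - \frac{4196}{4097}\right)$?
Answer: $- \frac{511384588795853}{30346257762} \approx -16852.0$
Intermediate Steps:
$\left(\frac{1}{H{\left(182 \right)} + 24931} - 16854\right) - \left(- \frac{6937}{5242} - \frac{4196}{4097}\right) = \left(\frac{1}{\left(-5\right) 182 + 24931} - 16854\right) - \left(- \frac{6937}{5242} - \frac{4196}{4097}\right) = \left(\frac{1}{-910 + 24931} - 16854\right) - - \frac{50416321}{21476474} = \left(\frac{1}{24021} - 16854\right) + \left(\frac{4196}{4097} + \frac{6937}{5242}\right) = \left(\frac{1}{24021} - 16854\right) + \frac{50416321}{21476474} = - \frac{404849933}{24021} + \frac{50416321}{21476474} = - \frac{511384588795853}{30346257762}$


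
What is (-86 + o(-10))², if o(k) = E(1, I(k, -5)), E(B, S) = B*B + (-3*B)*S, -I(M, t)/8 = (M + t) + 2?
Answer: 157609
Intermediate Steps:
I(M, t) = -16 - 8*M - 8*t (I(M, t) = -8*((M + t) + 2) = -8*(2 + M + t) = -16 - 8*M - 8*t)
E(B, S) = B² - 3*B*S
o(k) = -71 + 24*k (o(k) = 1*(1 - 3*(-16 - 8*k - 8*(-5))) = 1*(1 - 3*(-16 - 8*k + 40)) = 1*(1 - 3*(24 - 8*k)) = 1*(1 + (-72 + 24*k)) = 1*(-71 + 24*k) = -71 + 24*k)
(-86 + o(-10))² = (-86 + (-71 + 24*(-10)))² = (-86 + (-71 - 240))² = (-86 - 311)² = (-397)² = 157609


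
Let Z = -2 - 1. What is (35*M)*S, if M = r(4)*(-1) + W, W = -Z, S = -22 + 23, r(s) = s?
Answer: -35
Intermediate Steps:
Z = -3
S = 1
W = 3 (W = -1*(-3) = 3)
M = -1 (M = 4*(-1) + 3 = -4 + 3 = -1)
(35*M)*S = (35*(-1))*1 = -35*1 = -35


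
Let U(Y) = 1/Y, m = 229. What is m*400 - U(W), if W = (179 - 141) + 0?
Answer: 3480799/38 ≈ 91600.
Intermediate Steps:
W = 38 (W = 38 + 0 = 38)
m*400 - U(W) = 229*400 - 1/38 = 91600 - 1*1/38 = 91600 - 1/38 = 3480799/38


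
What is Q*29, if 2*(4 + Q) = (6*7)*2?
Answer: 1102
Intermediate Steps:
Q = 38 (Q = -4 + ((6*7)*2)/2 = -4 + (42*2)/2 = -4 + (½)*84 = -4 + 42 = 38)
Q*29 = 38*29 = 1102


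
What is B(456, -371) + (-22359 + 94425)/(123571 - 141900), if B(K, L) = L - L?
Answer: -72066/18329 ≈ -3.9318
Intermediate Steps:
B(K, L) = 0
B(456, -371) + (-22359 + 94425)/(123571 - 141900) = 0 + (-22359 + 94425)/(123571 - 141900) = 0 + 72066/(-18329) = 0 + 72066*(-1/18329) = 0 - 72066/18329 = -72066/18329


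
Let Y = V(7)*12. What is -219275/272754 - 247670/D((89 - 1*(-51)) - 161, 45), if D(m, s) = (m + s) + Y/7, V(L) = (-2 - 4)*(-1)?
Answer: -7882058471/1091016 ≈ -7224.5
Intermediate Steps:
V(L) = 6 (V(L) = -6*(-1) = 6)
Y = 72 (Y = 6*12 = 72)
D(m, s) = 72/7 + m + s (D(m, s) = (m + s) + 72/7 = 72/7 + m + s)
-219275/272754 - 247670/D((89 - 1*(-51)) - 161, 45) = -219275/272754 - 247670/(72/7 + ((89 - 1*(-51)) - 161) + 45) = -219275*1/272754 - 247670/(72/7 + ((89 + 51) - 161) + 45) = -219275/272754 - 247670/(72/7 + (140 - 161) + 45) = -219275/272754 - 247670/(72/7 - 21 + 45) = -219275/272754 - 247670/240/7 = -219275/272754 - 247670*7/240 = -219275/272754 - 173369/24 = -7882058471/1091016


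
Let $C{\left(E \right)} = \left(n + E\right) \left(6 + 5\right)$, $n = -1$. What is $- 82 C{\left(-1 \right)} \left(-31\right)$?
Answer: $-55924$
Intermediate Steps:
$C{\left(E \right)} = -11 + 11 E$ ($C{\left(E \right)} = \left(-1 + E\right) \left(6 + 5\right) = \left(-1 + E\right) 11 = -11 + 11 E$)
$- 82 C{\left(-1 \right)} \left(-31\right) = - 82 \left(-11 + 11 \left(-1\right)\right) \left(-31\right) = - 82 \left(-11 - 11\right) \left(-31\right) = \left(-82\right) \left(-22\right) \left(-31\right) = 1804 \left(-31\right) = -55924$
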